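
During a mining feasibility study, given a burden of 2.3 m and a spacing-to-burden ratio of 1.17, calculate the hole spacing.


Spacing = burden * ratio
= 2.3 * 1.17
= 2.691 m

2.691 m


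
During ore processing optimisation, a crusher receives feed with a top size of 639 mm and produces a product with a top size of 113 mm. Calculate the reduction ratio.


5.6549

Reduction ratio = feed size / product size
= 639 / 113
= 5.6549


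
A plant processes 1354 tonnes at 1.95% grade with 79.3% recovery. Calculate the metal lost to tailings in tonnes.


5.4654 tonnes

Total metal in feed:
= 1354 * 1.95 / 100 = 26.403 tonnes
Metal recovered:
= 26.403 * 79.3 / 100 = 20.937579 tonnes
Metal lost to tailings:
= 26.403 - 20.937579
= 5.4654 tonnes


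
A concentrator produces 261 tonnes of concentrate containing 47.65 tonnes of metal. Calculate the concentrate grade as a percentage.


18.2567%

Grade = (metal in concentrate / concentrate mass) * 100
= (47.65 / 261) * 100
= 0.1825670498 * 100
= 18.2567%


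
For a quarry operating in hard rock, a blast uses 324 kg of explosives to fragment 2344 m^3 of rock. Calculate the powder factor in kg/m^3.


Powder factor = explosive mass / rock volume
= 324 / 2344
= 0.1382 kg/m^3

0.1382 kg/m^3


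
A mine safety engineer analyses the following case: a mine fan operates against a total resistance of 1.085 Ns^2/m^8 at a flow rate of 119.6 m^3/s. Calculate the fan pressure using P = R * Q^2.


15520.0136 Pa

Compute Q^2:
Q^2 = 119.6^2 = 14304.16
Compute pressure:
P = R * Q^2 = 1.085 * 14304.16
= 15520.0136 Pa


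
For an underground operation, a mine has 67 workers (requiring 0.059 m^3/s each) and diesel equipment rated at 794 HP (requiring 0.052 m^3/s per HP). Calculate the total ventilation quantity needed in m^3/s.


Airflow for workers:
Q_people = 67 * 0.059 = 3.953 m^3/s
Airflow for diesel equipment:
Q_diesel = 794 * 0.052 = 41.288 m^3/s
Total ventilation:
Q_total = 3.953 + 41.288
= 45.241 m^3/s

45.241 m^3/s


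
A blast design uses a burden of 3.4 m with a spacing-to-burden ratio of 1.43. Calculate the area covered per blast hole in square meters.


16.5308 m^2

First, find the spacing:
Spacing = burden * ratio = 3.4 * 1.43
= 4.862 m
Then, calculate the area:
Area = burden * spacing = 3.4 * 4.862
= 16.5308 m^2


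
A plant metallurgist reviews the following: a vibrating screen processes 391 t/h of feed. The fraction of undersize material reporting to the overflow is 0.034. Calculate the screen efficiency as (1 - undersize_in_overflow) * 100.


Screen efficiency = (1 - fraction of undersize in overflow) * 100
= (1 - 0.034) * 100
= 0.966 * 100
= 96.6%

96.6%


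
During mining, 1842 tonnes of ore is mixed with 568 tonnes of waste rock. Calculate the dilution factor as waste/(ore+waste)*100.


Total material = ore + waste
= 1842 + 568 = 2410 tonnes
Dilution = waste / total * 100
= 568 / 2410 * 100
= 0.2356846473 * 100
= 23.5685%

23.5685%


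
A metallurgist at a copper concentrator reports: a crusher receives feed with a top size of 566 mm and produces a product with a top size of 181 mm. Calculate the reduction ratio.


3.1271

Reduction ratio = feed size / product size
= 566 / 181
= 3.1271


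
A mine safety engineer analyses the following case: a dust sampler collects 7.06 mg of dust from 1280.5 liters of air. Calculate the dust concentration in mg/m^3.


Convert liters to m^3: 1 m^3 = 1000 L
Concentration = mass / volume * 1000
= 7.06 / 1280.5 * 1000
= 0.0055134713 * 1000
= 5.5135 mg/m^3

5.5135 mg/m^3


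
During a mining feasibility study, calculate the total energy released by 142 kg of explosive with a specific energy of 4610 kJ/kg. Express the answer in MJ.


Energy = mass * specific_energy / 1000
= 142 * 4610 / 1000
= 654620 / 1000
= 654.62 MJ

654.62 MJ


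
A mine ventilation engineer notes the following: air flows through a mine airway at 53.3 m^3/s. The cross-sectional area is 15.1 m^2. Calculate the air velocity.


3.5298 m/s

Velocity = flow rate / cross-sectional area
= 53.3 / 15.1
= 3.5298 m/s


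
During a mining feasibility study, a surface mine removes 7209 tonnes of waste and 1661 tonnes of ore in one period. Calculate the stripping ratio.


Stripping ratio = waste tonnage / ore tonnage
= 7209 / 1661
= 4.3402

4.3402


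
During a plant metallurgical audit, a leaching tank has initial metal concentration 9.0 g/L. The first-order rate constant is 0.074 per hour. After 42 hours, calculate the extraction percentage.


Compute the exponent:
-k * t = -0.074 * 42 = -3.108
Remaining concentration:
C = 9.0 * exp(-3.108)
= 9.0 * 0.04469024651
= 0.4022122186 g/L
Extracted = 9.0 - 0.4022122186 = 8.597787781 g/L
Extraction % = 8.597787781 / 9.0 * 100
= 95.531%

95.531%


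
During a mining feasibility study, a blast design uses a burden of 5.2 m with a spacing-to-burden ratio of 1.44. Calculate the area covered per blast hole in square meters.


38.9376 m^2

First, find the spacing:
Spacing = burden * ratio = 5.2 * 1.44
= 7.488 m
Then, calculate the area:
Area = burden * spacing = 5.2 * 7.488
= 38.9376 m^2


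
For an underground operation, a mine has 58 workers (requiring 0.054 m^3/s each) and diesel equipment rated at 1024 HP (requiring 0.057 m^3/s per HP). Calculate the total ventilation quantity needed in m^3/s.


Airflow for workers:
Q_people = 58 * 0.054 = 3.132 m^3/s
Airflow for diesel equipment:
Q_diesel = 1024 * 0.057 = 58.368 m^3/s
Total ventilation:
Q_total = 3.132 + 58.368
= 61.5 m^3/s

61.5 m^3/s


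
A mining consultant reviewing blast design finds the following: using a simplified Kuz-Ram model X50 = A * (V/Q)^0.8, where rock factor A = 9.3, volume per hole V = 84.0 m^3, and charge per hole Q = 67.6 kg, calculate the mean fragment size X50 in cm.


Compute V/Q:
V/Q = 84.0 / 67.6 = 1.24260355
Raise to the power 0.8:
(V/Q)^0.8 = 1.24260355^0.8 = 1.189778378
Multiply by A:
X50 = 9.3 * 1.189778378
= 11.0649 cm

11.0649 cm


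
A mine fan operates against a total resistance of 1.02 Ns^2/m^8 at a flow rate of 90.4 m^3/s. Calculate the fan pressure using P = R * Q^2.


8335.6032 Pa

Compute Q^2:
Q^2 = 90.4^2 = 8172.16
Compute pressure:
P = R * Q^2 = 1.02 * 8172.16
= 8335.6032 Pa


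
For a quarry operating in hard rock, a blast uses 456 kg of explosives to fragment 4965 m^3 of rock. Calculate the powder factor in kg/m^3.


Powder factor = explosive mass / rock volume
= 456 / 4965
= 0.0918 kg/m^3

0.0918 kg/m^3


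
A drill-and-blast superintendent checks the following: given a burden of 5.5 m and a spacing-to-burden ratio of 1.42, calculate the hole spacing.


Spacing = burden * ratio
= 5.5 * 1.42
= 7.81 m

7.81 m


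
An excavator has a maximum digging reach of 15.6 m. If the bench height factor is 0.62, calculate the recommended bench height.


Bench height = reach * factor
= 15.6 * 0.62
= 9.672 m

9.672 m


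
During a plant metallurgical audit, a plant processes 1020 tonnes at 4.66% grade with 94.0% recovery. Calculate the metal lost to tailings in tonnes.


Total metal in feed:
= 1020 * 4.66 / 100 = 47.532 tonnes
Metal recovered:
= 47.532 * 94.0 / 100 = 44.68008 tonnes
Metal lost to tailings:
= 47.532 - 44.68008
= 2.8519 tonnes

2.8519 tonnes


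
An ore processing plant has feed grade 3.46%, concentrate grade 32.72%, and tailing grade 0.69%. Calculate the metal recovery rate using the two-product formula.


81.7824%

Using the two-product formula:
R = 100 * c * (f - t) / (f * (c - t))
Numerator = 100 * 32.72 * (3.46 - 0.69)
= 100 * 32.72 * 2.77
= 9063.44
Denominator = 3.46 * (32.72 - 0.69)
= 3.46 * 32.03
= 110.8238
R = 9063.44 / 110.8238
= 81.7824%


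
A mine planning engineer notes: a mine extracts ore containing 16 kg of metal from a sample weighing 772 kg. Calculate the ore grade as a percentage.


Ore grade = (metal mass / ore mass) * 100
= (16 / 772) * 100
= 0.0207253886 * 100
= 2.0725%

2.0725%


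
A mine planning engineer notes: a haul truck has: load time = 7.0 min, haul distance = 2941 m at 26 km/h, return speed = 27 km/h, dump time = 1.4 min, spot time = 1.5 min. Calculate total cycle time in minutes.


23.2225 min

Convert haul speed to m/min: 26 * 1000/60 = 433.3333333 m/min
Haul time = 2941 / 433.3333333 = 6.786923077 min
Convert return speed to m/min: 27 * 1000/60 = 450 m/min
Return time = 2941 / 450 = 6.535555556 min
Total cycle time:
= 7.0 + 6.786923077 + 1.4 + 6.535555556 + 1.5
= 23.2225 min


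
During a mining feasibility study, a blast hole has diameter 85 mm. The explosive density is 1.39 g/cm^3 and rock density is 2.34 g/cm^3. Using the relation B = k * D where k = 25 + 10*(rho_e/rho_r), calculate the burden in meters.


First, compute k:
rho_e / rho_r = 1.39 / 2.34 = 0.594017094
k = 25 + 10 * 0.594017094 = 30.94017094
Then, compute burden:
B = k * D / 1000 = 30.94017094 * 85 / 1000
= 2629.91453 / 1000
= 2.6299 m

2.6299 m


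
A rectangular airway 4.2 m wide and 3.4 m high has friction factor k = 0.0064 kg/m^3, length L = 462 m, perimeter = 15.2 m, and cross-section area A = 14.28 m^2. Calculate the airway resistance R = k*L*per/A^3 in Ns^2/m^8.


Compute the numerator:
k * L * per = 0.0064 * 462 * 15.2
= 44.94336
Compute the denominator:
A^3 = 14.28^3 = 2911.954752
Resistance:
R = 44.94336 / 2911.954752
= 0.0154 Ns^2/m^8

0.0154 Ns^2/m^8


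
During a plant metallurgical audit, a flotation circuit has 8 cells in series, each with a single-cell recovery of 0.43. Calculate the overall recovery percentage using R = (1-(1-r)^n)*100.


98.8857%

Complement of single-cell recovery:
1 - r = 1 - 0.43 = 0.57
Raise to power n:
(1 - r)^8 = 0.57^8 = 0.01114291571
Overall recovery:
R = (1 - 0.01114291571) * 100
= 98.8857%


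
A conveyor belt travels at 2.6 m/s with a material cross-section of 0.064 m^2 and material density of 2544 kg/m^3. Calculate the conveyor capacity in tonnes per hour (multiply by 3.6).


Volumetric flow = speed * area
= 2.6 * 0.064 = 0.1664 m^3/s
Mass flow = volumetric * density
= 0.1664 * 2544 = 423.3216 kg/s
Convert to t/h: multiply by 3.6
Capacity = 423.3216 * 3.6
= 1523.9578 t/h

1523.9578 t/h


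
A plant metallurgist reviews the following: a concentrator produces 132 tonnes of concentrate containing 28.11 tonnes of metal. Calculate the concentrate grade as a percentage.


21.2955%

Grade = (metal in concentrate / concentrate mass) * 100
= (28.11 / 132) * 100
= 0.2129545455 * 100
= 21.2955%


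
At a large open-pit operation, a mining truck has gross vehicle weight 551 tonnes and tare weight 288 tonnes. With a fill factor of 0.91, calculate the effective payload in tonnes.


239.33 tonnes

Maximum payload = gross - tare
= 551 - 288 = 263 tonnes
Effective payload = max payload * fill factor
= 263 * 0.91
= 239.33 tonnes


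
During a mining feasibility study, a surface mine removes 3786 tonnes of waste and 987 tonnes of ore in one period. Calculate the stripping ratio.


Stripping ratio = waste tonnage / ore tonnage
= 3786 / 987
= 3.8359

3.8359


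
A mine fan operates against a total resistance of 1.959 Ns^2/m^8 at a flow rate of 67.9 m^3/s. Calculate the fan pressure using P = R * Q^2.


9031.7932 Pa

Compute Q^2:
Q^2 = 67.9^2 = 4610.41
Compute pressure:
P = R * Q^2 = 1.959 * 4610.41
= 9031.7932 Pa


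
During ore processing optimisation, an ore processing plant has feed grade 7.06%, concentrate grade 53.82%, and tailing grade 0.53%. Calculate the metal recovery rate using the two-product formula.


93.4128%

Using the two-product formula:
R = 100 * c * (f - t) / (f * (c - t))
Numerator = 100 * 53.82 * (7.06 - 0.53)
= 100 * 53.82 * 6.53
= 35144.46
Denominator = 7.06 * (53.82 - 0.53)
= 7.06 * 53.29
= 376.2274
R = 35144.46 / 376.2274
= 93.4128%


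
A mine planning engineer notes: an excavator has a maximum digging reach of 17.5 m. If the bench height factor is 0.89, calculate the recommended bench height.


Bench height = reach * factor
= 17.5 * 0.89
= 15.575 m

15.575 m


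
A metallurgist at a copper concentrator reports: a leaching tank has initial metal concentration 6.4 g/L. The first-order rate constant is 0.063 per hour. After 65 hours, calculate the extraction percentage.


Compute the exponent:
-k * t = -0.063 * 65 = -4.095
Remaining concentration:
C = 6.4 * exp(-4.095)
= 6.4 * 0.01665574628
= 0.1065967762 g/L
Extracted = 6.4 - 0.1065967762 = 6.293403224 g/L
Extraction % = 6.293403224 / 6.4 * 100
= 98.3344%

98.3344%


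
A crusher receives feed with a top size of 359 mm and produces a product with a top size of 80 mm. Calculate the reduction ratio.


Reduction ratio = feed size / product size
= 359 / 80
= 4.4875

4.4875


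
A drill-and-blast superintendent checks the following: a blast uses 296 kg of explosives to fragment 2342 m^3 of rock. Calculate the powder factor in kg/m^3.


0.1264 kg/m^3

Powder factor = explosive mass / rock volume
= 296 / 2342
= 0.1264 kg/m^3


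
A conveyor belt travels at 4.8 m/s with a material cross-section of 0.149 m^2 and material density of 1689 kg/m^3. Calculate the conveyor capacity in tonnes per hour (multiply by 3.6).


Volumetric flow = speed * area
= 4.8 * 0.149 = 0.7152 m^3/s
Mass flow = volumetric * density
= 0.7152 * 1689 = 1207.9728 kg/s
Convert to t/h: multiply by 3.6
Capacity = 1207.9728 * 3.6
= 4348.7021 t/h

4348.7021 t/h


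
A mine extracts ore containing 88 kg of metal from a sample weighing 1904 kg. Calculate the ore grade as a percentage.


4.6218%

Ore grade = (metal mass / ore mass) * 100
= (88 / 1904) * 100
= 0.04621848739 * 100
= 4.6218%


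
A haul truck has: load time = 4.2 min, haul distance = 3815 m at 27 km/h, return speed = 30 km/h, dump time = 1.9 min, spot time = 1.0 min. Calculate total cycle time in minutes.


23.2078 min

Convert haul speed to m/min: 27 * 1000/60 = 450 m/min
Haul time = 3815 / 450 = 8.477777778 min
Convert return speed to m/min: 30 * 1000/60 = 500 m/min
Return time = 3815 / 500 = 7.63 min
Total cycle time:
= 4.2 + 8.477777778 + 1.9 + 7.63 + 1.0
= 23.2078 min


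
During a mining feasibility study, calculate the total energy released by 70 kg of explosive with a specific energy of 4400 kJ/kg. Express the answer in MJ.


308.0 MJ

Energy = mass * specific_energy / 1000
= 70 * 4400 / 1000
= 308000 / 1000
= 308.0 MJ


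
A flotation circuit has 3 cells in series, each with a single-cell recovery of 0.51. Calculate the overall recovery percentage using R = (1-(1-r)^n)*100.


Complement of single-cell recovery:
1 - r = 1 - 0.51 = 0.49
Raise to power n:
(1 - r)^3 = 0.49^3 = 0.117649
Overall recovery:
R = (1 - 0.117649) * 100
= 88.2351%

88.2351%


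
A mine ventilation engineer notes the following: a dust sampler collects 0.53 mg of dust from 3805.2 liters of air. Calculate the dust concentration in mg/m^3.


Convert liters to m^3: 1 m^3 = 1000 L
Concentration = mass / volume * 1000
= 0.53 / 3805.2 * 1000
= 0.0001392830863 * 1000
= 0.1393 mg/m^3

0.1393 mg/m^3


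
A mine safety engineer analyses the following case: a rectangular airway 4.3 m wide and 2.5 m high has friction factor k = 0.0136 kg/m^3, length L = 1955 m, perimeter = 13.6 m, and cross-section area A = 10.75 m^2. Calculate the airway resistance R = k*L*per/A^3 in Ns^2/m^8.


Compute the numerator:
k * L * per = 0.0136 * 1955 * 13.6
= 361.5968
Compute the denominator:
A^3 = 10.75^3 = 1242.296875
Resistance:
R = 361.5968 / 1242.296875
= 0.2911 Ns^2/m^8

0.2911 Ns^2/m^8


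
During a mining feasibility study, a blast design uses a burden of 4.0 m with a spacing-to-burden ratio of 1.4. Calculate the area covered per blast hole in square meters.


22.4 m^2

First, find the spacing:
Spacing = burden * ratio = 4.0 * 1.4
= 5.6 m
Then, calculate the area:
Area = burden * spacing = 4.0 * 5.6
= 22.4 m^2


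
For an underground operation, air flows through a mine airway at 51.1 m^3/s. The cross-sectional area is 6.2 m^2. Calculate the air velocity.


Velocity = flow rate / cross-sectional area
= 51.1 / 6.2
= 8.2419 m/s

8.2419 m/s


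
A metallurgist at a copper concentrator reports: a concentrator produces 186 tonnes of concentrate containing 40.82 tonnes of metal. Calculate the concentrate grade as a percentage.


21.9462%

Grade = (metal in concentrate / concentrate mass) * 100
= (40.82 / 186) * 100
= 0.2194623656 * 100
= 21.9462%


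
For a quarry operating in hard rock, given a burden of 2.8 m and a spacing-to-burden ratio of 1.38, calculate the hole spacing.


3.864 m

Spacing = burden * ratio
= 2.8 * 1.38
= 3.864 m


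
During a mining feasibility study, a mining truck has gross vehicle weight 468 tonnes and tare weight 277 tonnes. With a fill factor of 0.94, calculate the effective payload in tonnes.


Maximum payload = gross - tare
= 468 - 277 = 191 tonnes
Effective payload = max payload * fill factor
= 191 * 0.94
= 179.54 tonnes

179.54 tonnes


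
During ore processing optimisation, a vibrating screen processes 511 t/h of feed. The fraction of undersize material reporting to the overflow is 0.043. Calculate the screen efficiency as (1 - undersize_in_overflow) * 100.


95.7%

Screen efficiency = (1 - fraction of undersize in overflow) * 100
= (1 - 0.043) * 100
= 0.957 * 100
= 95.7%


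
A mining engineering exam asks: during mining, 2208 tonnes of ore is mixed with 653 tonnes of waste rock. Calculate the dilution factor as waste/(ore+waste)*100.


22.8242%

Total material = ore + waste
= 2208 + 653 = 2861 tonnes
Dilution = waste / total * 100
= 653 / 2861 * 100
= 0.2282418735 * 100
= 22.8242%


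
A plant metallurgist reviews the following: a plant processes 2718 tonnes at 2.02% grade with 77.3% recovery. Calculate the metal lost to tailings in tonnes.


12.4631 tonnes

Total metal in feed:
= 2718 * 2.02 / 100 = 54.9036 tonnes
Metal recovered:
= 54.9036 * 77.3 / 100 = 42.4404828 tonnes
Metal lost to tailings:
= 54.9036 - 42.4404828
= 12.4631 tonnes


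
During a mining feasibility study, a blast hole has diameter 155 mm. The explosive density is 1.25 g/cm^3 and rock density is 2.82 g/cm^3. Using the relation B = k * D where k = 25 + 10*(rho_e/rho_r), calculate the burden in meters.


4.5621 m

First, compute k:
rho_e / rho_r = 1.25 / 2.82 = 0.4432624113
k = 25 + 10 * 0.4432624113 = 29.43262411
Then, compute burden:
B = k * D / 1000 = 29.43262411 * 155 / 1000
= 4562.056738 / 1000
= 4.5621 m


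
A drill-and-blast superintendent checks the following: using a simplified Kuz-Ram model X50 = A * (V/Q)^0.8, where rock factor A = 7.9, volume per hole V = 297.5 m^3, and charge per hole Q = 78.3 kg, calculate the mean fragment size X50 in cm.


Compute V/Q:
V/Q = 297.5 / 78.3 = 3.799489144
Raise to the power 0.8:
(V/Q)^0.8 = 3.799489144^0.8 = 2.909244128
Multiply by A:
X50 = 7.9 * 2.909244128
= 22.983 cm

22.983 cm


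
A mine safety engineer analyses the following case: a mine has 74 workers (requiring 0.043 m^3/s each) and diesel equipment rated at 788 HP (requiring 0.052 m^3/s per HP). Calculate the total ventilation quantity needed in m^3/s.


44.158 m^3/s

Airflow for workers:
Q_people = 74 * 0.043 = 3.182 m^3/s
Airflow for diesel equipment:
Q_diesel = 788 * 0.052 = 40.976 m^3/s
Total ventilation:
Q_total = 3.182 + 40.976
= 44.158 m^3/s


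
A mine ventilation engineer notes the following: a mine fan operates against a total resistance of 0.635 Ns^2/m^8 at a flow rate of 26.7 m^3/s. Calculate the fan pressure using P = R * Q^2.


Compute Q^2:
Q^2 = 26.7^2 = 712.89
Compute pressure:
P = R * Q^2 = 0.635 * 712.89
= 452.6852 Pa

452.6852 Pa


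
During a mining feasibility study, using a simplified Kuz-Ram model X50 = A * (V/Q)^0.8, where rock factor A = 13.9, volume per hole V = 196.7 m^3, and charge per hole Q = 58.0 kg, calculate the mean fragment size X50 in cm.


36.9246 cm

Compute V/Q:
V/Q = 196.7 / 58.0 = 3.39137931
Raise to the power 0.8:
(V/Q)^0.8 = 3.39137931^0.8 = 2.656446618
Multiply by A:
X50 = 13.9 * 2.656446618
= 36.9246 cm


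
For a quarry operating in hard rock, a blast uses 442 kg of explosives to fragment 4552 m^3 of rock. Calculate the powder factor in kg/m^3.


Powder factor = explosive mass / rock volume
= 442 / 4552
= 0.0971 kg/m^3

0.0971 kg/m^3


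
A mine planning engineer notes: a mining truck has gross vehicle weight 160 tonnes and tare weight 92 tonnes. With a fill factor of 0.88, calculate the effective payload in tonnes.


59.84 tonnes

Maximum payload = gross - tare
= 160 - 92 = 68 tonnes
Effective payload = max payload * fill factor
= 68 * 0.88
= 59.84 tonnes


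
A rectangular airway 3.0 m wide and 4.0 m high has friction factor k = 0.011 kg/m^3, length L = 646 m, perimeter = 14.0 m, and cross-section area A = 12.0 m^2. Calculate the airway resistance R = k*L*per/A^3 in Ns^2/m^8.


Compute the numerator:
k * L * per = 0.011 * 646 * 14.0
= 99.484
Compute the denominator:
A^3 = 12.0^3 = 1728
Resistance:
R = 99.484 / 1728
= 0.0576 Ns^2/m^8

0.0576 Ns^2/m^8


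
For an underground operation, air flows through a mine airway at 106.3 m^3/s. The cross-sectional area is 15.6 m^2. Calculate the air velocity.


Velocity = flow rate / cross-sectional area
= 106.3 / 15.6
= 6.8141 m/s

6.8141 m/s


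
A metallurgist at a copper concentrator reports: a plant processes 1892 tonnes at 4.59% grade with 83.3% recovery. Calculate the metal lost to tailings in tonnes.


Total metal in feed:
= 1892 * 4.59 / 100 = 86.8428 tonnes
Metal recovered:
= 86.8428 * 83.3 / 100 = 72.3400524 tonnes
Metal lost to tailings:
= 86.8428 - 72.3400524
= 14.5027 tonnes

14.5027 tonnes


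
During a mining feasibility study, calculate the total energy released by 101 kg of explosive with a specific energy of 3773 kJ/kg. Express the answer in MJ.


381.073 MJ

Energy = mass * specific_energy / 1000
= 101 * 3773 / 1000
= 381073 / 1000
= 381.073 MJ


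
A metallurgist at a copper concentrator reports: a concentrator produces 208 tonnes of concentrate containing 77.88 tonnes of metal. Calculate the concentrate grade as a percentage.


Grade = (metal in concentrate / concentrate mass) * 100
= (77.88 / 208) * 100
= 0.3744230769 * 100
= 37.4423%

37.4423%


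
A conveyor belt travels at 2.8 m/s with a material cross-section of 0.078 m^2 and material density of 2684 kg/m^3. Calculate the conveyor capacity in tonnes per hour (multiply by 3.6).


Volumetric flow = speed * area
= 2.8 * 0.078 = 0.2184 m^3/s
Mass flow = volumetric * density
= 0.2184 * 2684 = 586.1856 kg/s
Convert to t/h: multiply by 3.6
Capacity = 586.1856 * 3.6
= 2110.2682 t/h

2110.2682 t/h


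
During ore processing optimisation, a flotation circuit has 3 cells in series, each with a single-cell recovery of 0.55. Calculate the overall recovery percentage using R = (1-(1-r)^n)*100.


Complement of single-cell recovery:
1 - r = 1 - 0.55 = 0.45
Raise to power n:
(1 - r)^3 = 0.45^3 = 0.091125
Overall recovery:
R = (1 - 0.091125) * 100
= 90.8875%

90.8875%


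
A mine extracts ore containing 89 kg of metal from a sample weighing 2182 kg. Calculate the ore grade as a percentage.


Ore grade = (metal mass / ore mass) * 100
= (89 / 2182) * 100
= 0.04078826764 * 100
= 4.0788%

4.0788%


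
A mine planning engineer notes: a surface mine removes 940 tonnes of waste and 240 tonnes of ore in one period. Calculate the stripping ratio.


Stripping ratio = waste tonnage / ore tonnage
= 940 / 240
= 3.9167

3.9167


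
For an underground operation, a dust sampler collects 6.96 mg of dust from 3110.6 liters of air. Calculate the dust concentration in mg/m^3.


Convert liters to m^3: 1 m^3 = 1000 L
Concentration = mass / volume * 1000
= 6.96 / 3110.6 * 1000
= 0.002237510448 * 1000
= 2.2375 mg/m^3

2.2375 mg/m^3


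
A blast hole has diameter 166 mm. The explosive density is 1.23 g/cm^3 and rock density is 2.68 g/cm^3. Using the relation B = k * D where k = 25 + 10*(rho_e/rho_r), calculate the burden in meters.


First, compute k:
rho_e / rho_r = 1.23 / 2.68 = 0.4589552239
k = 25 + 10 * 0.4589552239 = 29.58955224
Then, compute burden:
B = k * D / 1000 = 29.58955224 * 166 / 1000
= 4911.865672 / 1000
= 4.9119 m

4.9119 m


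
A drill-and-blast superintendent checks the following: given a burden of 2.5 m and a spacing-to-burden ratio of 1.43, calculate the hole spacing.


3.575 m

Spacing = burden * ratio
= 2.5 * 1.43
= 3.575 m


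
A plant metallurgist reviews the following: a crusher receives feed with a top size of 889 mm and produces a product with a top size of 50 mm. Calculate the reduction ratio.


17.78

Reduction ratio = feed size / product size
= 889 / 50
= 17.78


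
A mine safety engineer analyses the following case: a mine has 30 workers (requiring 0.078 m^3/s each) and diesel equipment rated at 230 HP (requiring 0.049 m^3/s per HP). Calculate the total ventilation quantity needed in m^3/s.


13.61 m^3/s

Airflow for workers:
Q_people = 30 * 0.078 = 2.34 m^3/s
Airflow for diesel equipment:
Q_diesel = 230 * 0.049 = 11.27 m^3/s
Total ventilation:
Q_total = 2.34 + 11.27
= 13.61 m^3/s


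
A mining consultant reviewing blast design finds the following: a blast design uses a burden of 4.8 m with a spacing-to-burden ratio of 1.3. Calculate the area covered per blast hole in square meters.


29.952 m^2

First, find the spacing:
Spacing = burden * ratio = 4.8 * 1.3
= 6.24 m
Then, calculate the area:
Area = burden * spacing = 4.8 * 6.24
= 29.952 m^2


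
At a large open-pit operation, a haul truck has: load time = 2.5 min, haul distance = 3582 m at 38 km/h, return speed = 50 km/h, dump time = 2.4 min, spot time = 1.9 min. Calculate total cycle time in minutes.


Convert haul speed to m/min: 38 * 1000/60 = 633.3333333 m/min
Haul time = 3582 / 633.3333333 = 5.655789474 min
Convert return speed to m/min: 50 * 1000/60 = 833.3333333 m/min
Return time = 3582 / 833.3333333 = 4.2984 min
Total cycle time:
= 2.5 + 5.655789474 + 2.4 + 4.2984 + 1.9
= 16.7542 min

16.7542 min


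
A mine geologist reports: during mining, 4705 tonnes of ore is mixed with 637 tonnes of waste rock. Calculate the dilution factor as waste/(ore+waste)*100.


Total material = ore + waste
= 4705 + 637 = 5342 tonnes
Dilution = waste / total * 100
= 637 / 5342 * 100
= 0.1192437289 * 100
= 11.9244%

11.9244%


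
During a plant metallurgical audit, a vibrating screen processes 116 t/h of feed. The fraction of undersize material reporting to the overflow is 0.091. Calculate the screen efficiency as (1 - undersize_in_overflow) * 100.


90.9%

Screen efficiency = (1 - fraction of undersize in overflow) * 100
= (1 - 0.091) * 100
= 0.909 * 100
= 90.9%


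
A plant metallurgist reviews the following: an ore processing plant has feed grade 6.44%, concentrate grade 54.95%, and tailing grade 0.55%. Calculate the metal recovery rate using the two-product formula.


Using the two-product formula:
R = 100 * c * (f - t) / (f * (c - t))
Numerator = 100 * 54.95 * (6.44 - 0.55)
= 100 * 54.95 * 5.89
= 32365.55
Denominator = 6.44 * (54.95 - 0.55)
= 6.44 * 54.4
= 350.336
R = 32365.55 / 350.336
= 92.3843%

92.3843%


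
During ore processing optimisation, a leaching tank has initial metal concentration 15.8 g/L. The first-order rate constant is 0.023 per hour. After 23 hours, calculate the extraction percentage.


41.0806%

Compute the exponent:
-k * t = -0.023 * 23 = -0.529
Remaining concentration:
C = 15.8 * exp(-0.529)
= 15.8 * 0.589193869
= 9.309263131 g/L
Extracted = 15.8 - 9.309263131 = 6.490736869 g/L
Extraction % = 6.490736869 / 15.8 * 100
= 41.0806%


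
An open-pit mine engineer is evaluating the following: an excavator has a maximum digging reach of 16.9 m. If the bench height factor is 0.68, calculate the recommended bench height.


11.492 m

Bench height = reach * factor
= 16.9 * 0.68
= 11.492 m


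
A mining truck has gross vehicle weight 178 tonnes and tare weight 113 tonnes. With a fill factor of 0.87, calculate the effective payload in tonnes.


Maximum payload = gross - tare
= 178 - 113 = 65 tonnes
Effective payload = max payload * fill factor
= 65 * 0.87
= 56.55 tonnes

56.55 tonnes


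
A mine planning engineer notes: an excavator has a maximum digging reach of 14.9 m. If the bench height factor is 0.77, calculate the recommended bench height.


Bench height = reach * factor
= 14.9 * 0.77
= 11.473 m

11.473 m


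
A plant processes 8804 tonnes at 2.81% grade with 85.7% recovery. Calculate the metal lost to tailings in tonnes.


Total metal in feed:
= 8804 * 2.81 / 100 = 247.3924 tonnes
Metal recovered:
= 247.3924 * 85.7 / 100 = 212.0152868 tonnes
Metal lost to tailings:
= 247.3924 - 212.0152868
= 35.3771 tonnes

35.3771 tonnes


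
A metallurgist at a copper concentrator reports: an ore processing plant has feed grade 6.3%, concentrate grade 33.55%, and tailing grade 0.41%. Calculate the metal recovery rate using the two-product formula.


94.6487%

Using the two-product formula:
R = 100 * c * (f - t) / (f * (c - t))
Numerator = 100 * 33.55 * (6.3 - 0.41)
= 100 * 33.55 * 5.89
= 19760.95
Denominator = 6.3 * (33.55 - 0.41)
= 6.3 * 33.14
= 208.782
R = 19760.95 / 208.782
= 94.6487%


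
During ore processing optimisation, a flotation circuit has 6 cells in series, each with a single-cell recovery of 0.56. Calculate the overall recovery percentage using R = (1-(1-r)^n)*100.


Complement of single-cell recovery:
1 - r = 1 - 0.56 = 0.44
Raise to power n:
(1 - r)^6 = 0.44^6 = 0.007256313856
Overall recovery:
R = (1 - 0.007256313856) * 100
= 99.2744%

99.2744%


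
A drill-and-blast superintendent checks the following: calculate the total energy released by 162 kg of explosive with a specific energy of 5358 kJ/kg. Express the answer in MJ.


867.996 MJ

Energy = mass * specific_energy / 1000
= 162 * 5358 / 1000
= 867996 / 1000
= 867.996 MJ


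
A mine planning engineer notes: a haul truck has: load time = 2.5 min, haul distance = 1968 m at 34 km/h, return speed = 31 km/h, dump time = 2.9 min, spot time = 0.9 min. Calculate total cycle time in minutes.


Convert haul speed to m/min: 34 * 1000/60 = 566.6666667 m/min
Haul time = 1968 / 566.6666667 = 3.472941176 min
Convert return speed to m/min: 31 * 1000/60 = 516.6666667 m/min
Return time = 1968 / 516.6666667 = 3.809032258 min
Total cycle time:
= 2.5 + 3.472941176 + 2.9 + 3.809032258 + 0.9
= 13.582 min

13.582 min


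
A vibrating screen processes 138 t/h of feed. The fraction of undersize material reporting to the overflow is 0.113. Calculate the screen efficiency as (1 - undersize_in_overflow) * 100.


88.7%

Screen efficiency = (1 - fraction of undersize in overflow) * 100
= (1 - 0.113) * 100
= 0.887 * 100
= 88.7%


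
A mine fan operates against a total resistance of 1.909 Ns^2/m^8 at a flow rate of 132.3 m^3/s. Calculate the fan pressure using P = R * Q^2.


Compute Q^2:
Q^2 = 132.3^2 = 17503.29
Compute pressure:
P = R * Q^2 = 1.909 * 17503.29
= 33413.7806 Pa

33413.7806 Pa


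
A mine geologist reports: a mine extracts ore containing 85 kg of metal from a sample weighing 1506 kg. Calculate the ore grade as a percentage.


5.6441%

Ore grade = (metal mass / ore mass) * 100
= (85 / 1506) * 100
= 0.05644090305 * 100
= 5.6441%


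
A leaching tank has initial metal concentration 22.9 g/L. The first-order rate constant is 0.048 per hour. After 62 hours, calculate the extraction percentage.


Compute the exponent:
-k * t = -0.048 * 62 = -2.976
Remaining concentration:
C = 22.9 * exp(-2.976)
= 22.9 * 0.05099641209
= 1.167817837 g/L
Extracted = 22.9 - 1.167817837 = 21.73218216 g/L
Extraction % = 21.73218216 / 22.9 * 100
= 94.9004%

94.9004%


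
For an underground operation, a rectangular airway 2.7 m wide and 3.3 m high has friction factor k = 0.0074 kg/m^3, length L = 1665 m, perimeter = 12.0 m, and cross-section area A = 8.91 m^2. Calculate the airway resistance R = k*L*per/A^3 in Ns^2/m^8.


Compute the numerator:
k * L * per = 0.0074 * 1665 * 12.0
= 147.852
Compute the denominator:
A^3 = 8.91^3 = 707.347971
Resistance:
R = 147.852 / 707.347971
= 0.209 Ns^2/m^8

0.209 Ns^2/m^8


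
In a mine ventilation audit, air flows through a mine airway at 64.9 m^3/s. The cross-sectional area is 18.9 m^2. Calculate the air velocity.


3.4339 m/s

Velocity = flow rate / cross-sectional area
= 64.9 / 18.9
= 3.4339 m/s


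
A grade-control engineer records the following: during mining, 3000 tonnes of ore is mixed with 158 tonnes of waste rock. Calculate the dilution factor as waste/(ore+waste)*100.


5.0032%

Total material = ore + waste
= 3000 + 158 = 3158 tonnes
Dilution = waste / total * 100
= 158 / 3158 * 100
= 0.05003166561 * 100
= 5.0032%


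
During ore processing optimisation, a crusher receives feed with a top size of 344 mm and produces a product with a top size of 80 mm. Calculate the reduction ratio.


4.3

Reduction ratio = feed size / product size
= 344 / 80
= 4.3


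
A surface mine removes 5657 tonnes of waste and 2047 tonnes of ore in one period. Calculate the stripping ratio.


Stripping ratio = waste tonnage / ore tonnage
= 5657 / 2047
= 2.7636

2.7636


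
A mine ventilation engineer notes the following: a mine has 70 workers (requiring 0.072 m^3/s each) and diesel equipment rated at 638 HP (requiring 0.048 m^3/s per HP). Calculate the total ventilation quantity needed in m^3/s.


35.664 m^3/s

Airflow for workers:
Q_people = 70 * 0.072 = 5.04 m^3/s
Airflow for diesel equipment:
Q_diesel = 638 * 0.048 = 30.624 m^3/s
Total ventilation:
Q_total = 5.04 + 30.624
= 35.664 m^3/s


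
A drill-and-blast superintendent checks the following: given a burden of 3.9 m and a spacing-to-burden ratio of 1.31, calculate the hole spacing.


Spacing = burden * ratio
= 3.9 * 1.31
= 5.109 m

5.109 m


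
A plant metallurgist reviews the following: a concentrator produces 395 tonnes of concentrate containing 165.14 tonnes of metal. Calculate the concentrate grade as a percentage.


Grade = (metal in concentrate / concentrate mass) * 100
= (165.14 / 395) * 100
= 0.4180759494 * 100
= 41.8076%

41.8076%


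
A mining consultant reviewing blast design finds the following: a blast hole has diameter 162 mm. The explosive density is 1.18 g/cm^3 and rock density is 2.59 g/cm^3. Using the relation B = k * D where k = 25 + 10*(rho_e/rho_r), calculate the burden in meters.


First, compute k:
rho_e / rho_r = 1.18 / 2.59 = 0.4555984556
k = 25 + 10 * 0.4555984556 = 29.55598456
Then, compute burden:
B = k * D / 1000 = 29.55598456 * 162 / 1000
= 4788.069498 / 1000
= 4.7881 m

4.7881 m


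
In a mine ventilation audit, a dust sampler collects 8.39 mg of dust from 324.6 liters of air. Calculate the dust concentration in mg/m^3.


25.8472 mg/m^3

Convert liters to m^3: 1 m^3 = 1000 L
Concentration = mass / volume * 1000
= 8.39 / 324.6 * 1000
= 0.02584719655 * 1000
= 25.8472 mg/m^3


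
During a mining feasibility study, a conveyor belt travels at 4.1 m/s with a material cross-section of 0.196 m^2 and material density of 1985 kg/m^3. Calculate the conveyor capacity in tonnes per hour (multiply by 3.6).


Volumetric flow = speed * area
= 4.1 * 0.196 = 0.8036 m^3/s
Mass flow = volumetric * density
= 0.8036 * 1985 = 1595.146 kg/s
Convert to t/h: multiply by 3.6
Capacity = 1595.146 * 3.6
= 5742.5256 t/h

5742.5256 t/h


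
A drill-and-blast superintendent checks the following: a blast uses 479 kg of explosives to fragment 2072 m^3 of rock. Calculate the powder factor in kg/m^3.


Powder factor = explosive mass / rock volume
= 479 / 2072
= 0.2312 kg/m^3

0.2312 kg/m^3


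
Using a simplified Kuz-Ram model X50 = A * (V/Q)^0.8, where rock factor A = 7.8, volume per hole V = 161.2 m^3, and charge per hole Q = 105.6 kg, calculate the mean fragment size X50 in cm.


10.941 cm

Compute V/Q:
V/Q = 161.2 / 105.6 = 1.526515152
Raise to the power 0.8:
(V/Q)^0.8 = 1.526515152^0.8 = 1.402687399
Multiply by A:
X50 = 7.8 * 1.402687399
= 10.941 cm


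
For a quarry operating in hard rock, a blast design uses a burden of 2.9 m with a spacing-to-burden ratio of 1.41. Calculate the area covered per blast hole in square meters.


11.8581 m^2

First, find the spacing:
Spacing = burden * ratio = 2.9 * 1.41
= 4.089 m
Then, calculate the area:
Area = burden * spacing = 2.9 * 4.089
= 11.8581 m^2


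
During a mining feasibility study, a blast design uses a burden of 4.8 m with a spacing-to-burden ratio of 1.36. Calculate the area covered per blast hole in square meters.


31.3344 m^2

First, find the spacing:
Spacing = burden * ratio = 4.8 * 1.36
= 6.528 m
Then, calculate the area:
Area = burden * spacing = 4.8 * 6.528
= 31.3344 m^2


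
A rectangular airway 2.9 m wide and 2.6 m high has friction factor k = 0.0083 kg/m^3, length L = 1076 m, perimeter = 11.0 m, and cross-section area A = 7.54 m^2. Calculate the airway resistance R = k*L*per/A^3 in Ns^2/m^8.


0.2292 Ns^2/m^8

Compute the numerator:
k * L * per = 0.0083 * 1076 * 11.0
= 98.2388
Compute the denominator:
A^3 = 7.54^3 = 428.661064
Resistance:
R = 98.2388 / 428.661064
= 0.2292 Ns^2/m^8


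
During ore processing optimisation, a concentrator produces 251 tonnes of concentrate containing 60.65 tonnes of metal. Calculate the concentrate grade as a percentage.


24.1633%

Grade = (metal in concentrate / concentrate mass) * 100
= (60.65 / 251) * 100
= 0.2416334661 * 100
= 24.1633%


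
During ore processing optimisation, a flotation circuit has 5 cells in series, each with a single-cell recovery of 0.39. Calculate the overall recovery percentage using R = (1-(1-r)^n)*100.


Complement of single-cell recovery:
1 - r = 1 - 0.39 = 0.61
Raise to power n:
(1 - r)^5 = 0.61^5 = 0.0844596301
Overall recovery:
R = (1 - 0.0844596301) * 100
= 91.554%

91.554%


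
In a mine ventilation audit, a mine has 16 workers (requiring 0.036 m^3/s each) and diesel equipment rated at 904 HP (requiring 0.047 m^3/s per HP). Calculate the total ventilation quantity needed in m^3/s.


43.064 m^3/s

Airflow for workers:
Q_people = 16 * 0.036 = 0.576 m^3/s
Airflow for diesel equipment:
Q_diesel = 904 * 0.047 = 42.488 m^3/s
Total ventilation:
Q_total = 0.576 + 42.488
= 43.064 m^3/s


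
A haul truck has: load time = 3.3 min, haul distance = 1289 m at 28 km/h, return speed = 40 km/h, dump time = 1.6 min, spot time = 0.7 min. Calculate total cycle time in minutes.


10.2956 min

Convert haul speed to m/min: 28 * 1000/60 = 466.6666667 m/min
Haul time = 1289 / 466.6666667 = 2.762142857 min
Convert return speed to m/min: 40 * 1000/60 = 666.6666667 m/min
Return time = 1289 / 666.6666667 = 1.9335 min
Total cycle time:
= 3.3 + 2.762142857 + 1.6 + 1.9335 + 0.7
= 10.2956 min


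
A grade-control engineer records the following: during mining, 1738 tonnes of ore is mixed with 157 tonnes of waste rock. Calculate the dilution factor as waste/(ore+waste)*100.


8.285%

Total material = ore + waste
= 1738 + 157 = 1895 tonnes
Dilution = waste / total * 100
= 157 / 1895 * 100
= 0.08284960422 * 100
= 8.285%


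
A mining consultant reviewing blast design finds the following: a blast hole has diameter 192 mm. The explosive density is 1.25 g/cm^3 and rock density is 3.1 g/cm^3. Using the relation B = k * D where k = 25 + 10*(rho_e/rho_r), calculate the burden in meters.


First, compute k:
rho_e / rho_r = 1.25 / 3.1 = 0.4032258065
k = 25 + 10 * 0.4032258065 = 29.03225806
Then, compute burden:
B = k * D / 1000 = 29.03225806 * 192 / 1000
= 5574.193548 / 1000
= 5.5742 m

5.5742 m


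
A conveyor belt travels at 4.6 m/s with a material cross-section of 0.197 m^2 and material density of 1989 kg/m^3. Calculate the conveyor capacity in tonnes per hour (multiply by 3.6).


6488.7545 t/h

Volumetric flow = speed * area
= 4.6 * 0.197 = 0.9062 m^3/s
Mass flow = volumetric * density
= 0.9062 * 1989 = 1802.4318 kg/s
Convert to t/h: multiply by 3.6
Capacity = 1802.4318 * 3.6
= 6488.7545 t/h


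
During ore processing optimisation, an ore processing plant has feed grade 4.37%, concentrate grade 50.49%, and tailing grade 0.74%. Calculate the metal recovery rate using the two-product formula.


84.3019%

Using the two-product formula:
R = 100 * c * (f - t) / (f * (c - t))
Numerator = 100 * 50.49 * (4.37 - 0.74)
= 100 * 50.49 * 3.63
= 18327.87
Denominator = 4.37 * (50.49 - 0.74)
= 4.37 * 49.75
= 217.4075
R = 18327.87 / 217.4075
= 84.3019%
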